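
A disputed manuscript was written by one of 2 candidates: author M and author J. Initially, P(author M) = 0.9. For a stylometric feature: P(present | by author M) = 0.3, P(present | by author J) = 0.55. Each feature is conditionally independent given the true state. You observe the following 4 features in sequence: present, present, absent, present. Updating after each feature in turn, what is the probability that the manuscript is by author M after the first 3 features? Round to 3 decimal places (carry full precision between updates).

After 'present': P(author M) = 0.3·0.9000 / (0.3·0.9000 + 0.55·0.1000) ≈ 0.8308
After 'present': P(author M) = 0.3·0.8308 / (0.3·0.8308 + 0.55·0.1692) ≈ 0.7281
After 'absent': P(author M) = 0.7·0.7281 / (0.7·0.7281 + 0.45·0.2719) ≈ 0.8064

0.806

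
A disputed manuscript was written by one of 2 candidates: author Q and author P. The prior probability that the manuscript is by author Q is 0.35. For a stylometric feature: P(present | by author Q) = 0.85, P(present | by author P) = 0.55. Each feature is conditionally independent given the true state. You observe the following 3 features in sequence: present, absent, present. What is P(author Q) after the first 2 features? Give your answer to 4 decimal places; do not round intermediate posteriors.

After 'present': P(author Q) = 0.85·0.3500 / (0.85·0.3500 + 0.55·0.6500) ≈ 0.4542
After 'absent': P(author Q) = 0.15·0.4542 / (0.15·0.4542 + 0.45·0.5458) ≈ 0.2172

0.2172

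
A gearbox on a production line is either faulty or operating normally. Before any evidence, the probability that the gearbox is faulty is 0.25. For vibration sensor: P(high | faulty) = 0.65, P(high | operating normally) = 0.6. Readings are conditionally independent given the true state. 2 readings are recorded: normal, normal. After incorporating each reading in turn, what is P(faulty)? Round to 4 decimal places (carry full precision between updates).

Apply Bayes' rule sequentially, carrying P(faulty) forward.
After 'normal': P(faulty) = 0.35·0.2500 / (0.35·0.2500 + 0.4·0.7500) ≈ 0.2258
After 'normal': P(faulty) = 0.35·0.2258 / (0.35·0.2258 + 0.4·0.7742) ≈ 0.2033

0.2033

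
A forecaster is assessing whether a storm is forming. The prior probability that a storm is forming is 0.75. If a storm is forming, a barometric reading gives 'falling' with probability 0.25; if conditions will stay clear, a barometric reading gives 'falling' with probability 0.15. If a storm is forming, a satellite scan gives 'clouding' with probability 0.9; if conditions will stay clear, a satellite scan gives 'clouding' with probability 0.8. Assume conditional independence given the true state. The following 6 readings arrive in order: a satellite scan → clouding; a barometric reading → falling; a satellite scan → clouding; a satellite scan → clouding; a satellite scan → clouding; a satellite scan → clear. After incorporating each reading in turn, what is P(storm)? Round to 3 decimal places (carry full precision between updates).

After a satellite scan='clouding': P(storm) = 0.9·0.7500 / (0.9·0.7500 + 0.8·0.2500) ≈ 0.7714
After a barometric reading='falling': P(storm) = 0.25·0.7714 / (0.25·0.7714 + 0.15·0.2286) ≈ 0.8491
After a satellite scan='clouding': P(storm) = 0.9·0.8491 / (0.9·0.8491 + 0.8·0.1509) ≈ 0.8635
After a satellite scan='clouding': P(storm) = 0.9·0.8635 / (0.9·0.8635 + 0.8·0.1365) ≈ 0.8768
After a satellite scan='clouding': P(storm) = 0.9·0.8768 / (0.9·0.8768 + 0.8·0.1232) ≈ 0.8890
After a satellite scan='clear': P(storm) = 0.1·0.8890 / (0.1·0.8890 + 0.2·0.1110) ≈ 0.8002

0.800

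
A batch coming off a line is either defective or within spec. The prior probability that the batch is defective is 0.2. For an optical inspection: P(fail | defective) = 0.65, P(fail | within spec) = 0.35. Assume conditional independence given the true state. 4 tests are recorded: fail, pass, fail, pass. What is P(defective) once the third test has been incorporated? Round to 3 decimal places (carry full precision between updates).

0.317

After 'fail': P(defective) = 0.65·0.2000 / (0.65·0.2000 + 0.35·0.8000) ≈ 0.3171
After 'pass': P(defective) = 0.35·0.3171 / (0.35·0.3171 + 0.65·0.6829) ≈ 0.2000
After 'fail': P(defective) = 0.65·0.2000 / (0.65·0.2000 + 0.35·0.8000) ≈ 0.3171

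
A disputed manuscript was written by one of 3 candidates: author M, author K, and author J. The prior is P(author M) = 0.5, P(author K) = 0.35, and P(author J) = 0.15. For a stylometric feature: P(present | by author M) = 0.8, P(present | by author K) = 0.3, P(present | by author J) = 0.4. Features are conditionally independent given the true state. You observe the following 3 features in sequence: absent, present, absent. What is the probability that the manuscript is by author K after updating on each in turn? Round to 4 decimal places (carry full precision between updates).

After 'absent': normaliser = 0.2·0.5000 + 0.7·0.3500 + 0.6·0.1500; P(author M) ≈ 0.2299, P(author K) ≈ 0.5632, P(author J) ≈ 0.2069
After 'present': normaliser = 0.8·0.2299 + 0.3·0.5632 + 0.4·0.2069; P(author M) ≈ 0.4222, P(author K) ≈ 0.3879, P(author J) ≈ 0.1900
After 'absent': normaliser = 0.2·0.4222 + 0.7·0.3879 + 0.6·0.1900; P(author M) ≈ 0.1797, P(author K) ≈ 0.5778, P(author J) ≈ 0.2426

0.5778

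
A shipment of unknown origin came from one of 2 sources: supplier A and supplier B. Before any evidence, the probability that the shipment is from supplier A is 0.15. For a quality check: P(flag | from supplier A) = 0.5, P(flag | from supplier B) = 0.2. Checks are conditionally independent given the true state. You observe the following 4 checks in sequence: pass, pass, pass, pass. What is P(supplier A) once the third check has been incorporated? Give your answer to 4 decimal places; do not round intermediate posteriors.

0.0413

Apply Bayes' rule sequentially, carrying P(supplier A) forward.
After 'pass': P(supplier A) = 0.5·0.1500 / (0.5·0.1500 + 0.8·0.8500) ≈ 0.0993
After 'pass': P(supplier A) = 0.5·0.0993 / (0.5·0.0993 + 0.8·0.9007) ≈ 0.0645
After 'pass': P(supplier A) = 0.5·0.0645 / (0.5·0.0645 + 0.8·0.9355) ≈ 0.0413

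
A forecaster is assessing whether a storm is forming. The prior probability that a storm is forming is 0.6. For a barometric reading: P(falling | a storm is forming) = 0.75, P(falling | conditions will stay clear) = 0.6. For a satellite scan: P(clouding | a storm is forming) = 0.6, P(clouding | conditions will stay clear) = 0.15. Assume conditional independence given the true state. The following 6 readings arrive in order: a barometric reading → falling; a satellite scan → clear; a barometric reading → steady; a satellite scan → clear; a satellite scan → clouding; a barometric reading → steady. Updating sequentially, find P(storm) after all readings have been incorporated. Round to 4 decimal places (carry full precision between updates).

0.3935

After a barometric reading='falling': P(storm) = 0.75·0.6000 / (0.75·0.6000 + 0.6·0.4000) ≈ 0.6522
After a satellite scan='clear': P(storm) = 0.4·0.6522 / (0.4·0.6522 + 0.85·0.3478) ≈ 0.4688
After a barometric reading='steady': P(storm) = 0.25·0.4688 / (0.25·0.4688 + 0.4·0.5312) ≈ 0.3555
After a satellite scan='clear': P(storm) = 0.4·0.3555 / (0.4·0.3555 + 0.85·0.6445) ≈ 0.2060
After a satellite scan='clouding': P(storm) = 0.6·0.2060 / (0.6·0.2060 + 0.15·0.7940) ≈ 0.5093
After a barometric reading='steady': P(storm) = 0.25·0.5093 / (0.25·0.5093 + 0.4·0.4907) ≈ 0.3935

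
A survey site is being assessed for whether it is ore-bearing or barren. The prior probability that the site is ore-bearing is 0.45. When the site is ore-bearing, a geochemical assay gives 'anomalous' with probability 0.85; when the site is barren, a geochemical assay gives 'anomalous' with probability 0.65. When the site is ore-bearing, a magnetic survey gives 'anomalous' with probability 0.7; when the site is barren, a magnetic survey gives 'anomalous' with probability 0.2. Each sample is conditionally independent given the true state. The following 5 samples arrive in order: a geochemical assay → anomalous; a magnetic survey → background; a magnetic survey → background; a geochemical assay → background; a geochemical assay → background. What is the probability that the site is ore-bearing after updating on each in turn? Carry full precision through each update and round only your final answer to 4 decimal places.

Apply Bayes' rule sequentially, carrying P(ore) forward.
After a geochemical assay='anomalous': P(ore) = 0.85·0.4500 / (0.85·0.4500 + 0.65·0.5500) ≈ 0.5169
After a magnetic survey='background': P(ore) = 0.3·0.5169 / (0.3·0.5169 + 0.8·0.4831) ≈ 0.2863
After a magnetic survey='background': P(ore) = 0.3·0.2863 / (0.3·0.2863 + 0.8·0.7137) ≈ 0.1308
After a geochemical assay='background': P(ore) = 0.15·0.1308 / (0.15·0.1308 + 0.35·0.8692) ≈ 0.0606
After a geochemical assay='background': P(ore) = 0.15·0.0606 / (0.15·0.0606 + 0.35·0.9394) ≈ 0.0269

0.0269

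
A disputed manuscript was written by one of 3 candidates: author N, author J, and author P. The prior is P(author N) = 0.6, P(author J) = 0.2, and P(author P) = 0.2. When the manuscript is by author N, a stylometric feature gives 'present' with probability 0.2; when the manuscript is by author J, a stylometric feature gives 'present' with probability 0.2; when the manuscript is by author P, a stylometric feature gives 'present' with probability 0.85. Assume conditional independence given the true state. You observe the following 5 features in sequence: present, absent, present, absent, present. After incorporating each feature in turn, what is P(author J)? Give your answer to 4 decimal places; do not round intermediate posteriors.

0.1493

After 'present': normaliser = 0.2·0.6000 + 0.2·0.2000 + 0.85·0.2000; P(author N) ≈ 0.3636, P(author J) ≈ 0.1212, P(author P) ≈ 0.5152
After 'absent': normaliser = 0.8·0.3636 + 0.8·0.1212 + 0.15·0.5152; P(author N) ≈ 0.6254, P(author J) ≈ 0.2085, P(author P) ≈ 0.1661
After 'present': normaliser = 0.2·0.6254 + 0.2·0.2085 + 0.85·0.1661; P(author N) ≈ 0.4061, P(author J) ≈ 0.1354, P(author P) ≈ 0.4585
After 'absent': normaliser = 0.8·0.4061 + 0.8·0.1354 + 0.15·0.4585; P(author N) ≈ 0.6472, P(author J) ≈ 0.2157, P(author P) ≈ 0.1370
After 'present': normaliser = 0.2·0.6472 + 0.2·0.2157 + 0.85·0.1370; P(author N) ≈ 0.4478, P(author J) ≈ 0.1493, P(author P) ≈ 0.4029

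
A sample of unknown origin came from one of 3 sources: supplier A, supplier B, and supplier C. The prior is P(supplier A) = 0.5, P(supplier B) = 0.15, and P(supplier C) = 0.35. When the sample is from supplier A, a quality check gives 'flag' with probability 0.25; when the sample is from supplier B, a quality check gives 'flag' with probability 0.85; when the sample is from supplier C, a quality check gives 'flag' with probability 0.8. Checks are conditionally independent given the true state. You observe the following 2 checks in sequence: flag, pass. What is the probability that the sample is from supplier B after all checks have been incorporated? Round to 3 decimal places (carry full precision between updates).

0.113

After 'flag': normaliser = 0.25·0.5000 + 0.85·0.1500 + 0.8·0.3500; P(supplier A) ≈ 0.2347, P(supplier B) ≈ 0.2394, P(supplier C) ≈ 0.5258
After 'pass': normaliser = 0.75·0.2347 + 0.15·0.2394 + 0.2·0.5258; P(supplier A) ≈ 0.5551, P(supplier B) ≈ 0.1132, P(supplier C) ≈ 0.3316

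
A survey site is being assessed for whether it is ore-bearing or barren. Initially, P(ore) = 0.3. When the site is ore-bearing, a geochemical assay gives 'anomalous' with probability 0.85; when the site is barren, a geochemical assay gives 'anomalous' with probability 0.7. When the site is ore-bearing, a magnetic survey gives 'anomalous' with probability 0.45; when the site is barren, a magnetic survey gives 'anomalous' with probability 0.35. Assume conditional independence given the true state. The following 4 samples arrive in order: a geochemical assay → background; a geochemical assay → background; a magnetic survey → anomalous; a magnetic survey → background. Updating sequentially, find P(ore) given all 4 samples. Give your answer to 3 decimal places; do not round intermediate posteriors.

Apply Bayes' rule sequentially, carrying P(ore) forward.
After a geochemical assay='background': P(ore) = 0.15·0.3000 / (0.15·0.3000 + 0.3·0.7000) ≈ 0.1765
After a geochemical assay='background': P(ore) = 0.15·0.1765 / (0.15·0.1765 + 0.3·0.8235) ≈ 0.0968
After a magnetic survey='anomalous': P(ore) = 0.45·0.0968 / (0.45·0.0968 + 0.35·0.9032) ≈ 0.1211
After a magnetic survey='background': P(ore) = 0.55·0.1211 / (0.55·0.1211 + 0.65·0.8789) ≈ 0.1044

0.104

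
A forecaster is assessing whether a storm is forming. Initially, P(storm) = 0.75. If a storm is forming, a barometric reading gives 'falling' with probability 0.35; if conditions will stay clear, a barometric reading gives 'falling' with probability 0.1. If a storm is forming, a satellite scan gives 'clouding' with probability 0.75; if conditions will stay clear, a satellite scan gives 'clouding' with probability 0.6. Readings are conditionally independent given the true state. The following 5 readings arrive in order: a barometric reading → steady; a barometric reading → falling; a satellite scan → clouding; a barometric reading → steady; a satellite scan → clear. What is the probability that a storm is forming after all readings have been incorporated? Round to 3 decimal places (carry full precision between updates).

After a barometric reading='steady': P(storm) = 0.65·0.7500 / (0.65·0.7500 + 0.9·0.2500) ≈ 0.6842
After a barometric reading='falling': P(storm) = 0.35·0.6842 / (0.35·0.6842 + 0.1·0.3158) ≈ 0.8835
After a satellite scan='clouding': P(storm) = 0.75·0.8835 / (0.75·0.8835 + 0.6·0.1165) ≈ 0.9046
After a barometric reading='steady': P(storm) = 0.65·0.9046 / (0.65·0.9046 + 0.9·0.0954) ≈ 0.8725
After a satellite scan='clear': P(storm) = 0.25·0.8725 / (0.25·0.8725 + 0.4·0.1275) ≈ 0.8106

0.811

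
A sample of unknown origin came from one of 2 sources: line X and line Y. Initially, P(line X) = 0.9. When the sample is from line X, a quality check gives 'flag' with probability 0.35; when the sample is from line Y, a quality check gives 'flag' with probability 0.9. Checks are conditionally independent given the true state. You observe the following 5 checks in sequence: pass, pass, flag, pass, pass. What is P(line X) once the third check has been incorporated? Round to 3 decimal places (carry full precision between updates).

After 'pass': P(line X) = 0.65·0.9000 / (0.65·0.9000 + 0.1·0.1000) ≈ 0.9832
After 'pass': P(line X) = 0.65·0.9832 / (0.65·0.9832 + 0.1·0.0168) ≈ 0.9974
After 'flag': P(line X) = 0.35·0.9974 / (0.35·0.9974 + 0.9·0.0026) ≈ 0.9933

0.993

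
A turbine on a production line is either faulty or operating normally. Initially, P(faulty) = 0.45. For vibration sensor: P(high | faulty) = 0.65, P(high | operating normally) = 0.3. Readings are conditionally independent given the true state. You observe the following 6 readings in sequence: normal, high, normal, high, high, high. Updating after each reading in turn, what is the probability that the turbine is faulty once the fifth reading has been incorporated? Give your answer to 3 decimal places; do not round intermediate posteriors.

0.675

Each posterior becomes the prior for the next update.
After 'normal': P(faulty) = 0.35·0.4500 / (0.35·0.4500 + 0.7·0.5500) ≈ 0.2903
After 'high': P(faulty) = 0.65·0.2903 / (0.65·0.2903 + 0.3·0.7097) ≈ 0.4699
After 'normal': P(faulty) = 0.35·0.4699 / (0.35·0.4699 + 0.7·0.5301) ≈ 0.3071
After 'high': P(faulty) = 0.65·0.3071 / (0.65·0.3071 + 0.3·0.6929) ≈ 0.4899
After 'high': P(faulty) = 0.65·0.4899 / (0.65·0.4899 + 0.3·0.5101) ≈ 0.6754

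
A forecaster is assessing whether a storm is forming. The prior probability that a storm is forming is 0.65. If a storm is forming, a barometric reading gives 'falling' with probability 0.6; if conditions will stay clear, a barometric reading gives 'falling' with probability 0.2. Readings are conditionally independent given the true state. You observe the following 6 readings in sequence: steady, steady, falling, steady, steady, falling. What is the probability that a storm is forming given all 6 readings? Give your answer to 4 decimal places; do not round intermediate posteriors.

After 'steady': P(storm) = 0.4·0.6500 / (0.4·0.6500 + 0.8·0.3500) ≈ 0.4815
After 'steady': P(storm) = 0.4·0.4815 / (0.4·0.4815 + 0.8·0.5185) ≈ 0.3171
After 'falling': P(storm) = 0.6·0.3171 / (0.6·0.3171 + 0.2·0.6829) ≈ 0.5821
After 'steady': P(storm) = 0.4·0.5821 / (0.4·0.5821 + 0.8·0.4179) ≈ 0.4105
After 'steady': P(storm) = 0.4·0.4105 / (0.4·0.4105 + 0.8·0.5895) ≈ 0.2583
After 'falling': P(storm) = 0.6·0.2583 / (0.6·0.2583 + 0.2·0.7417) ≈ 0.5109

0.5109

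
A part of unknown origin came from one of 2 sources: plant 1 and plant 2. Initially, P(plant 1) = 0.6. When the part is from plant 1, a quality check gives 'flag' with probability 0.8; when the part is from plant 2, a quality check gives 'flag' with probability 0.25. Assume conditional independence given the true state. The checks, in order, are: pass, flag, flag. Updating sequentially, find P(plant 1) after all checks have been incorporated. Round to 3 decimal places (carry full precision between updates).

0.804

After 'pass': P(plant 1) = 0.2·0.6000 / (0.2·0.6000 + 0.75·0.4000) ≈ 0.2857
After 'flag': P(plant 1) = 0.8·0.2857 / (0.8·0.2857 + 0.25·0.7143) ≈ 0.5614
After 'flag': P(plant 1) = 0.8·0.5614 / (0.8·0.5614 + 0.25·0.4386) ≈ 0.8038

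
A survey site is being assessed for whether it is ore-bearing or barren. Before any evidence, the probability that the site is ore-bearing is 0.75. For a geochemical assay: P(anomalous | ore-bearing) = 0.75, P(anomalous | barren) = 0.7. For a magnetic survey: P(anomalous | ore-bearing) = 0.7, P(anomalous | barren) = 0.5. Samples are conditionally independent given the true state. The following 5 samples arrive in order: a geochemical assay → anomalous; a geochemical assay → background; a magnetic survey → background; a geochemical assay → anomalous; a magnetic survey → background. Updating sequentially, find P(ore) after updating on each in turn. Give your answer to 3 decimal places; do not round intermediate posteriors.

Each posterior becomes the prior for the next update.
After a geochemical assay='anomalous': P(ore) = 0.75·0.7500 / (0.75·0.7500 + 0.7·0.2500) ≈ 0.7627
After a geochemical assay='background': P(ore) = 0.25·0.7627 / (0.25·0.7627 + 0.3·0.2373) ≈ 0.7282
After a magnetic survey='background': P(ore) = 0.3·0.7282 / (0.3·0.7282 + 0.5·0.2718) ≈ 0.6164
After a geochemical assay='anomalous': P(ore) = 0.75·0.6164 / (0.75·0.6164 + 0.7·0.3836) ≈ 0.6326
After a magnetic survey='background': P(ore) = 0.3·0.6326 / (0.3·0.6326 + 0.5·0.3674) ≈ 0.5082

0.508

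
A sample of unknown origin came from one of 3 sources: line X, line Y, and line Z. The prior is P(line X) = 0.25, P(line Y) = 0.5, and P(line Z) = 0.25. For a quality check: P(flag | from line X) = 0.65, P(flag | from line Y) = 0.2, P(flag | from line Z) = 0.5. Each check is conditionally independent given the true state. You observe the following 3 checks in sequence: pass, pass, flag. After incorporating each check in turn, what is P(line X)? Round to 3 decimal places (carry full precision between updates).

0.173

After 'pass': normaliser = 0.35·0.2500 + 0.8·0.5000 + 0.5·0.2500; P(line X) ≈ 0.1429, P(line Y) ≈ 0.6531, P(line Z) ≈ 0.2041
After 'pass': normaliser = 0.35·0.1429 + 0.8·0.6531 + 0.5·0.2041; P(line X) ≈ 0.0741, P(line Y) ≈ 0.7746, P(line Z) ≈ 0.1513
After 'flag': normaliser = 0.65·0.0741 + 0.2·0.7746 + 0.5·0.1513; P(line X) ≈ 0.1729, P(line Y) ≈ 0.5558, P(line Z) ≈ 0.2714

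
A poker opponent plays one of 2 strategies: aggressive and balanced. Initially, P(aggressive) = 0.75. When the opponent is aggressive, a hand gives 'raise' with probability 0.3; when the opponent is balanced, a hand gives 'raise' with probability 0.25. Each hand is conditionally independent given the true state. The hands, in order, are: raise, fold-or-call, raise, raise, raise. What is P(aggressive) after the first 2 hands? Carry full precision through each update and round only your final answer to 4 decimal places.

After 'raise': P(aggressive) = 0.3·0.7500 / (0.3·0.7500 + 0.25·0.2500) ≈ 0.7826
After 'fold-or-call': P(aggressive) = 0.7·0.7826 / (0.7·0.7826 + 0.75·0.2174) ≈ 0.7706

0.7706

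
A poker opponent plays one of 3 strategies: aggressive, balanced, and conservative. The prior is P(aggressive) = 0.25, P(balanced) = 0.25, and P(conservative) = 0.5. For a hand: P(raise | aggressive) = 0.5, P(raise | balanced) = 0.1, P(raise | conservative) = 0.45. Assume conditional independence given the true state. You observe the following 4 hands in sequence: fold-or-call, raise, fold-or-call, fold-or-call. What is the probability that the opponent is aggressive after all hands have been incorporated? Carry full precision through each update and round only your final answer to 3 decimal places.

0.219

Apply Bayes' rule sequentially, carrying P(aggressive) forward.
After 'fold-or-call': normaliser = 0.5·0.2500 + 0.9·0.2500 + 0.55·0.5000; P(aggressive) ≈ 0.2000, P(balanced) ≈ 0.3600, P(conservative) ≈ 0.4400
After 'raise': normaliser = 0.5·0.2000 + 0.1·0.3600 + 0.45·0.4400; P(aggressive) ≈ 0.2994, P(balanced) ≈ 0.1078, P(conservative) ≈ 0.5928
After 'fold-or-call': normaliser = 0.5·0.2994 + 0.9·0.1078 + 0.55·0.5928; P(aggressive) ≈ 0.2614, P(balanced) ≈ 0.1694, P(conservative) ≈ 0.5693
After 'fold-or-call': normaliser = 0.5·0.2614 + 0.9·0.1694 + 0.55·0.5693; P(aggressive) ≈ 0.2192, P(balanced) ≈ 0.2557, P(conservative) ≈ 0.5251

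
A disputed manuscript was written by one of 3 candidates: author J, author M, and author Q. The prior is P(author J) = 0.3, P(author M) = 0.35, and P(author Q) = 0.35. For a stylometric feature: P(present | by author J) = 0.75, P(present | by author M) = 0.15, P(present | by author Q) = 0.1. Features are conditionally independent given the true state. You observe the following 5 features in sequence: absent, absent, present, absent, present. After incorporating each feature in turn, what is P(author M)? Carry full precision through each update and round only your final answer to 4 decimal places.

0.4824

After 'absent': normaliser = 0.25·0.3000 + 0.85·0.3500 + 0.9·0.3500; P(author J) ≈ 0.1091, P(author M) ≈ 0.4327, P(author Q) ≈ 0.4582
After 'absent': normaliser = 0.25·0.1091 + 0.85·0.4327 + 0.9·0.4582; P(author J) ≈ 0.0338, P(author M) ≈ 0.4555, P(author Q) ≈ 0.5107
After 'present': normaliser = 0.75·0.0338 + 0.15·0.4555 + 0.1·0.5107; P(author J) ≈ 0.1750, P(author M) ≈ 0.4721, P(author Q) ≈ 0.3529
After 'absent': normaliser = 0.25·0.1750 + 0.85·0.4721 + 0.9·0.3529; P(author J) ≈ 0.0574, P(author M) ≈ 0.5262, P(author Q) ≈ 0.4164
After 'present': normaliser = 0.75·0.0574 + 0.15·0.5262 + 0.1·0.4164; P(author J) ≈ 0.2630, P(author M) ≈ 0.4824, P(author Q) ≈ 0.2545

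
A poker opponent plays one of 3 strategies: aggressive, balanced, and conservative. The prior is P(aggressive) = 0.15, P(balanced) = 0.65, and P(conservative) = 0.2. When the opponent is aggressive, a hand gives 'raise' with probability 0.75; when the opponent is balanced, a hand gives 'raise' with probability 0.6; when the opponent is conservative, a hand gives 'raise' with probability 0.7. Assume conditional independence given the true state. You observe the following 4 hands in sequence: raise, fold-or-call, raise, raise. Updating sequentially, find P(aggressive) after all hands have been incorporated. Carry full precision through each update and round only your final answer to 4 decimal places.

After 'raise': normaliser = 0.75·0.1500 + 0.6·0.6500 + 0.7·0.2000; P(aggressive) ≈ 0.1751, P(balanced) ≈ 0.6070, P(conservative) ≈ 0.2179
After 'fold-or-call': normaliser = 0.25·0.1751 + 0.4·0.6070 + 0.3·0.2179; P(aggressive) ≈ 0.1244, P(balanced) ≈ 0.6899, P(conservative) ≈ 0.1857
After 'raise': normaliser = 0.75·0.1244 + 0.6·0.6899 + 0.7·0.1857; P(aggressive) ≈ 0.1464, P(balanced) ≈ 0.6496, P(conservative) ≈ 0.2040
After 'raise': normaliser = 0.75·0.1464 + 0.6·0.6496 + 0.7·0.2040; P(aggressive) ≈ 0.1709, P(balanced) ≈ 0.6067, P(conservative) ≈ 0.2223

0.1709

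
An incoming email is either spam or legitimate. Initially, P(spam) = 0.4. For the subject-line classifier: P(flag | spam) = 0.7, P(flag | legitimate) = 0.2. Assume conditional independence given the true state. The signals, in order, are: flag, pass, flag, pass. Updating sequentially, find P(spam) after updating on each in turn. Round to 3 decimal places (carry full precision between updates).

After 'flag': P(spam) = 0.7·0.4000 / (0.7·0.4000 + 0.2·0.6000) ≈ 0.7000
After 'pass': P(spam) = 0.3·0.7000 / (0.3·0.7000 + 0.8·0.3000) ≈ 0.4667
After 'flag': P(spam) = 0.7·0.4667 / (0.7·0.4667 + 0.2·0.5333) ≈ 0.7538
After 'pass': P(spam) = 0.3·0.7538 / (0.3·0.7538 + 0.8·0.2462) ≈ 0.5345

0.535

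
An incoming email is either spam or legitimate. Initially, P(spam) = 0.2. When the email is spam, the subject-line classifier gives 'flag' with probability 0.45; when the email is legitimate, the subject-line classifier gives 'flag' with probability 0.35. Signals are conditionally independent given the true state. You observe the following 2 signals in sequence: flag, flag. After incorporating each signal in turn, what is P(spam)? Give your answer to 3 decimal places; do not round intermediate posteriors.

0.292

After 'flag': P(spam) = 0.45·0.2000 / (0.45·0.2000 + 0.35·0.8000) ≈ 0.2432
After 'flag': P(spam) = 0.45·0.2432 / (0.45·0.2432 + 0.35·0.7568) ≈ 0.2924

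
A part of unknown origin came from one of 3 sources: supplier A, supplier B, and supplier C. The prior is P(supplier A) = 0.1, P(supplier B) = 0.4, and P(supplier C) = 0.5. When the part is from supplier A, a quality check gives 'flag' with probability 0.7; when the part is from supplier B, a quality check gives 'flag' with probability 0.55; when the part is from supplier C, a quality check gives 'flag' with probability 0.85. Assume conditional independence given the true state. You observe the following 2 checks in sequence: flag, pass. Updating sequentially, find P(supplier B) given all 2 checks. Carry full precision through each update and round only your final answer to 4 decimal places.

After 'flag': normaliser = 0.7·0.1000 + 0.55·0.4000 + 0.85·0.5000; P(supplier A) ≈ 0.0979, P(supplier B) ≈ 0.3077, P(supplier C) ≈ 0.5944
After 'pass': normaliser = 0.3·0.0979 + 0.45·0.3077 + 0.15·0.5944; P(supplier A) ≈ 0.1143, P(supplier B) ≈ 0.5388, P(supplier C) ≈ 0.3469

0.5388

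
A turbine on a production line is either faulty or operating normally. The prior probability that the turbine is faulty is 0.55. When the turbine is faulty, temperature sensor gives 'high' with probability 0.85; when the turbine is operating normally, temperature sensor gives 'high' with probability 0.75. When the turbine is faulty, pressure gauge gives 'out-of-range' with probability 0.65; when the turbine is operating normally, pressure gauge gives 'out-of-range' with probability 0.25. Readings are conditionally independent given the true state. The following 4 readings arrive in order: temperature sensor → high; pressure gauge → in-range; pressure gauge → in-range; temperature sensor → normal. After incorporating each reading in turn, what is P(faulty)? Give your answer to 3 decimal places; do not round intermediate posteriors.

0.153

After temperature sensor='high': P(faulty) = 0.85·0.5500 / (0.85·0.5500 + 0.75·0.4500) ≈ 0.5807
After pressure gauge='in-range': P(faulty) = 0.35·0.5807 / (0.35·0.5807 + 0.75·0.4193) ≈ 0.3926
After pressure gauge='in-range': P(faulty) = 0.35·0.3926 / (0.35·0.3926 + 0.75·0.6074) ≈ 0.2318
After temperature sensor='normal': P(faulty) = 0.15·0.2318 / (0.15·0.2318 + 0.25·0.7682) ≈ 0.1533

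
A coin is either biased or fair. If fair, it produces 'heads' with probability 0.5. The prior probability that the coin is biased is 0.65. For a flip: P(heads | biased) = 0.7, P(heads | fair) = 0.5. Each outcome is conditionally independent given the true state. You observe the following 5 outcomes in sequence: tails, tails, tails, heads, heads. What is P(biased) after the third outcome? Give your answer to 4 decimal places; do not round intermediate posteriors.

Apply Bayes' rule sequentially, carrying P(biased) forward.
After 'tails': P(biased) = 0.3·0.6500 / (0.3·0.6500 + 0.5·0.3500) ≈ 0.5270
After 'tails': P(biased) = 0.3·0.5270 / (0.3·0.5270 + 0.5·0.4730) ≈ 0.4007
After 'tails': P(biased) = 0.3·0.4007 / (0.3·0.4007 + 0.5·0.5993) ≈ 0.2863

0.2863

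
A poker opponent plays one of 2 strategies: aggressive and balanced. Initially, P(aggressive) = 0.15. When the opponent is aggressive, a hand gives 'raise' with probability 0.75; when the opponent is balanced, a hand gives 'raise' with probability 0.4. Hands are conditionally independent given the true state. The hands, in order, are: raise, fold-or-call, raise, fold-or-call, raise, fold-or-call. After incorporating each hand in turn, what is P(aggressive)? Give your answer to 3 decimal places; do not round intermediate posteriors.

0.078

After 'raise': P(aggressive) = 0.75·0.1500 / (0.75·0.1500 + 0.4·0.8500) ≈ 0.2486
After 'fold-or-call': P(aggressive) = 0.25·0.2486 / (0.25·0.2486 + 0.6·0.7514) ≈ 0.1212
After 'raise': P(aggressive) = 0.75·0.1212 / (0.75·0.1212 + 0.4·0.8788) ≈ 0.2054
After 'fold-or-call': P(aggressive) = 0.25·0.2054 / (0.25·0.2054 + 0.6·0.7946) ≈ 0.0972
After 'raise': P(aggressive) = 0.75·0.0972 / (0.75·0.0972 + 0.4·0.9028) ≈ 0.1680
After 'fold-or-call': P(aggressive) = 0.25·0.1680 / (0.25·0.1680 + 0.6·0.8320) ≈ 0.0776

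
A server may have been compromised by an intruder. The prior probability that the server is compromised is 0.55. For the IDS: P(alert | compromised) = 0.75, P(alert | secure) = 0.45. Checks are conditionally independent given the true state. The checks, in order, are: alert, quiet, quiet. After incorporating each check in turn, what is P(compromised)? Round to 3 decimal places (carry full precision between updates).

Apply Bayes' rule sequentially, carrying P(compromised) forward.
After 'alert': P(compromised) = 0.75·0.5500 / (0.75·0.5500 + 0.45·0.4500) ≈ 0.6707
After 'quiet': P(compromised) = 0.25·0.6707 / (0.25·0.6707 + 0.55·0.3293) ≈ 0.4808
After 'quiet': P(compromised) = 0.25·0.4808 / (0.25·0.4808 + 0.55·0.5192) ≈ 0.2962

0.296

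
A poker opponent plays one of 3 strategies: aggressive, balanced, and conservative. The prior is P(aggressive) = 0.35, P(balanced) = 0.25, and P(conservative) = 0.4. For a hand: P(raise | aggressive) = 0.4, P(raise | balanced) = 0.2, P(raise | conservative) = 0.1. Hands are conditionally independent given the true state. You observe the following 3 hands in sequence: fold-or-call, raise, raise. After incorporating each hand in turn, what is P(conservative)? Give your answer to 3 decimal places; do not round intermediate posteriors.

0.080

Apply Bayes' rule sequentially, carrying P(conservative) forward.
After 'fold-or-call': normaliser = 0.6·0.3500 + 0.8·0.2500 + 0.9·0.4000; P(aggressive) ≈ 0.2727, P(balanced) ≈ 0.2597, P(conservative) ≈ 0.4675
After 'raise': normaliser = 0.4·0.2727 + 0.2·0.2597 + 0.1·0.4675; P(aggressive) ≈ 0.5250, P(balanced) ≈ 0.2500, P(conservative) ≈ 0.2250
After 'raise': normaliser = 0.4·0.5250 + 0.2·0.2500 + 0.1·0.2250; P(aggressive) ≈ 0.7434, P(balanced) ≈ 0.1770, P(conservative) ≈ 0.0796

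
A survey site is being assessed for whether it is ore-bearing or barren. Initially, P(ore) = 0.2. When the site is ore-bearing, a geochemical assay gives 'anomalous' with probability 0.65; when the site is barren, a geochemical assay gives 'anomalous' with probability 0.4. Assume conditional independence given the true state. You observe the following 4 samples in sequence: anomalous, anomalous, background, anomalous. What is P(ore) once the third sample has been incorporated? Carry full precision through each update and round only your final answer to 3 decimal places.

0.278

After 'anomalous': P(ore) = 0.65·0.2000 / (0.65·0.2000 + 0.4·0.8000) ≈ 0.2889
After 'anomalous': P(ore) = 0.65·0.2889 / (0.65·0.2889 + 0.4·0.7111) ≈ 0.3976
After 'background': P(ore) = 0.35·0.3976 / (0.35·0.3976 + 0.6·0.6024) ≈ 0.2780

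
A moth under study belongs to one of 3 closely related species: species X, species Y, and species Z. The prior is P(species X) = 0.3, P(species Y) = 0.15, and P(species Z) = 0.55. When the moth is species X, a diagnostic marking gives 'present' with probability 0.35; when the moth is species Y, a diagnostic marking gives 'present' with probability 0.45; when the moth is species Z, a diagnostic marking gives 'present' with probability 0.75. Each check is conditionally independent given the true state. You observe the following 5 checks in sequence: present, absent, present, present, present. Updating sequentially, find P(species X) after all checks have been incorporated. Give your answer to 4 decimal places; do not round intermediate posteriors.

After 'present': normaliser = 0.35·0.3000 + 0.45·0.1500 + 0.75·0.5500; P(species X) ≈ 0.1795, P(species Y) ≈ 0.1154, P(species Z) ≈ 0.7051
After 'absent': normaliser = 0.65·0.1795 + 0.55·0.1154 + 0.25·0.7051; P(species X) ≈ 0.3273, P(species Y) ≈ 0.1781, P(species Z) ≈ 0.4946
After 'present': normaliser = 0.35·0.3273 + 0.45·0.1781 + 0.75·0.4946; P(species X) ≈ 0.2025, P(species Y) ≈ 0.1417, P(species Z) ≈ 0.6558
After 'present': normaliser = 0.35·0.2025 + 0.45·0.1417 + 0.75·0.6558; P(species X) ≈ 0.1132, P(species Y) ≈ 0.1017, P(species Z) ≈ 0.7851
After 'present': normaliser = 0.35·0.1132 + 0.45·0.1017 + 0.75·0.7851; P(species X) ≈ 0.0587, P(species Y) ≈ 0.0679, P(species Z) ≈ 0.8733

0.0587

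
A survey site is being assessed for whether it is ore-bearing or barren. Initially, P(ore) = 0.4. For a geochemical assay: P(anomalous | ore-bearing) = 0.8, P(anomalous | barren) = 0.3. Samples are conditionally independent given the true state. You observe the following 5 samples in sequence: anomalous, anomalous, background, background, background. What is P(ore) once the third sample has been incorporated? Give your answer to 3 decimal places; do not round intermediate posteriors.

0.575

After 'anomalous': P(ore) = 0.8·0.4000 / (0.8·0.4000 + 0.3·0.6000) ≈ 0.6400
After 'anomalous': P(ore) = 0.8·0.6400 / (0.8·0.6400 + 0.3·0.3600) ≈ 0.8258
After 'background': P(ore) = 0.2·0.8258 / (0.2·0.8258 + 0.7·0.1742) ≈ 0.5753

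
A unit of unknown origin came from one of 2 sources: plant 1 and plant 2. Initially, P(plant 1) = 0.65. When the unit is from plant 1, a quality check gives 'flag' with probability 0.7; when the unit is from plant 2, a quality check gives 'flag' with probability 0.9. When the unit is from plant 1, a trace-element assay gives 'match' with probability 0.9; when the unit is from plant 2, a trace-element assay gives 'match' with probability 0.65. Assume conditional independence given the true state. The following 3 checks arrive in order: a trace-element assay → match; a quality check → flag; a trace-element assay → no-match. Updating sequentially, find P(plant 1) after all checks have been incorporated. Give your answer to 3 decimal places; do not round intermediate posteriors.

After a trace-element assay='match': P(plant 1) = 0.9·0.6500 / (0.9·0.6500 + 0.65·0.3500) ≈ 0.7200
After a quality check='flag': P(plant 1) = 0.7·0.7200 / (0.7·0.7200 + 0.9·0.2800) ≈ 0.6667
After a trace-element assay='no-match': P(plant 1) = 0.1·0.6667 / (0.1·0.6667 + 0.35·0.3333) ≈ 0.3636

0.364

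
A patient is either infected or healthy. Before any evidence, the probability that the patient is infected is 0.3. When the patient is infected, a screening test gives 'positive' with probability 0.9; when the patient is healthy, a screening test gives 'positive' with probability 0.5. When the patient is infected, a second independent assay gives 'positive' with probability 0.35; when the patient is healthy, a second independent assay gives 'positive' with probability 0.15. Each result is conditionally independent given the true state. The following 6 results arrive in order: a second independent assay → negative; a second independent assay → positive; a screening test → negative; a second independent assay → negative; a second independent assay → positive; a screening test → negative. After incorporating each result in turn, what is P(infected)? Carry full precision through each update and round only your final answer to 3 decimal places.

0.052

After a second independent assay='negative': P(infected) = 0.65·0.3000 / (0.65·0.3000 + 0.85·0.7000) ≈ 0.2468
After a second independent assay='positive': P(infected) = 0.35·0.2468 / (0.35·0.2468 + 0.15·0.7532) ≈ 0.4333
After a screening test='negative': P(infected) = 0.1·0.4333 / (0.1·0.4333 + 0.5·0.5667) ≈ 0.1327
After a second independent assay='negative': P(infected) = 0.65·0.1327 / (0.65·0.1327 + 0.85·0.8673) ≈ 0.1047
After a second independent assay='positive': P(infected) = 0.35·0.1047 / (0.35·0.1047 + 0.15·0.8953) ≈ 0.2144
After a screening test='negative': P(infected) = 0.1·0.2144 / (0.1·0.2144 + 0.5·0.7856) ≈ 0.0518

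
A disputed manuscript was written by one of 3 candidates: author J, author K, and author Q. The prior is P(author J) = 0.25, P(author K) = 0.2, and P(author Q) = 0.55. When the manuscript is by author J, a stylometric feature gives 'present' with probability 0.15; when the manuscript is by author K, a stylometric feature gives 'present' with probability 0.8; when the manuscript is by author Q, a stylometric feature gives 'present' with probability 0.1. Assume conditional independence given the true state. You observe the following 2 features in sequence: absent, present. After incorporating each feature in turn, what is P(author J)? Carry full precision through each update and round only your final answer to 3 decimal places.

0.281

Apply Bayes' rule sequentially, carrying P(author J) forward.
After 'absent': normaliser = 0.85·0.2500 + 0.2·0.2000 + 0.9·0.5500; P(author J) ≈ 0.2843, P(author K) ≈ 0.0535, P(author Q) ≈ 0.6622
After 'present': normaliser = 0.15·0.2843 + 0.8·0.0535 + 0.1·0.6622; P(author J) ≈ 0.2811, P(author K) ≈ 0.2822, P(author Q) ≈ 0.4366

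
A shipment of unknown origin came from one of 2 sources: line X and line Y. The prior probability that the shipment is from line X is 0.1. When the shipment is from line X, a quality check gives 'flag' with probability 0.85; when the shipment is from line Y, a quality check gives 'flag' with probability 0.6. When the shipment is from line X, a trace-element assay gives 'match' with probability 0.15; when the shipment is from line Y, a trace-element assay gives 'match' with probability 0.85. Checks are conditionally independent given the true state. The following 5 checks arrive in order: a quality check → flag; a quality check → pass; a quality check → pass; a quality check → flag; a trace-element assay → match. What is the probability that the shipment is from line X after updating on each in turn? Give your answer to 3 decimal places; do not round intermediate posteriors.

0.006

After a quality check='flag': P(line X) = 0.85·0.1000 / (0.85·0.1000 + 0.6·0.9000) ≈ 0.1360
After a quality check='pass': P(line X) = 0.15·0.1360 / (0.15·0.1360 + 0.4·0.8640) ≈ 0.0557
After a quality check='pass': P(line X) = 0.15·0.0557 / (0.15·0.0557 + 0.4·0.9443) ≈ 0.0217
After a quality check='flag': P(line X) = 0.85·0.0217 / (0.85·0.0217 + 0.6·0.9783) ≈ 0.0304
After a trace-element assay='match': P(line X) = 0.15·0.0304 / (0.15·0.0304 + 0.85·0.9696) ≈ 0.0055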